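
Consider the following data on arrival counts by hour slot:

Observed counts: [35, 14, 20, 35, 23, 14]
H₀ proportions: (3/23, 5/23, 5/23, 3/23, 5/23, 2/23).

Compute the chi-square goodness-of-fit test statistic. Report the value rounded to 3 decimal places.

test statistic = 44.903

n = 141; E_i = n·p_i = [18.39, 30.65, 30.65, 18.39, 30.65, 12.26]
χ² = (35−18.39)²/18.39 + (14−30.65)²/30.65 + (20−30.65)²/30.65 + (35−18.39)²/18.39 + (23−30.65)²/30.65 + (14−12.26)²/12.26 = 44.9031
df = 5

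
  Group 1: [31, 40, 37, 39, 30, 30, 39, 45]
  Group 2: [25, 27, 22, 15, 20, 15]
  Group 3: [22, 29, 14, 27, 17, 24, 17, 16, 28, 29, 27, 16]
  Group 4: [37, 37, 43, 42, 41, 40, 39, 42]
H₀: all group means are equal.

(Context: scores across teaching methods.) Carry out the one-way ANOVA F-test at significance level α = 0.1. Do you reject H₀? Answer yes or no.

reject H₀: yes

Group means [36.38, 20.67, 22.17, 40.12], grand mean 29.471
SSB = Σnᵢ(x̄ᵢ−x̄)² = 2394.721; SSW = ΣΣ(x−x̄ᵢ)² = 747.750
MSB = 2394.721/3 = 798.2402; MSW = 747.750/30 = 24.9250
F = MSB/MSW = 32.0257
df = (3, 30)
p-value (upper-tail) = 0.00000
At α=0.1: p < α → reject H₀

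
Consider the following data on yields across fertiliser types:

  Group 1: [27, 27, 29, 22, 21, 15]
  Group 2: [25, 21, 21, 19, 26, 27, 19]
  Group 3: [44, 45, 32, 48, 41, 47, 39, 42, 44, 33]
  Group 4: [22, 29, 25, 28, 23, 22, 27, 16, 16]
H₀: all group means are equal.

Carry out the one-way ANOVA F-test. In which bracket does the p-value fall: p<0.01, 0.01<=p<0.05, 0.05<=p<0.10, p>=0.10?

Group means [23.50, 22.57, 41.50, 23.11], grand mean 28.812
SSB = Σnᵢ(x̄ᵢ−x̄)² = 2344.272; SSW = ΣΣ(x−x̄ᵢ)² = 650.603
MSB = 2344.272/3 = 781.4239; MSW = 650.603/28 = 23.2358
F = MSB/MSW = 33.6301
df = (3, 28)
p-value (upper-tail) = 0.00000
→ bracket: p<0.01

p-value bracket: p<0.01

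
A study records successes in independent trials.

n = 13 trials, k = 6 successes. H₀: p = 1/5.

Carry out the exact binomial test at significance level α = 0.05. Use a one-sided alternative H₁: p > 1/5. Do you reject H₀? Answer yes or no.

reject H₀: yes

Exact binomial: n=13, k=6, p₀=1/5=0.2000
P(X≥6) from Σ C(n,i)·p₀^i·(1−p₀)^(n−i)
p-value (one-sided, H₁ greater) = 0.03004
At α=0.05: p < α → reject H₀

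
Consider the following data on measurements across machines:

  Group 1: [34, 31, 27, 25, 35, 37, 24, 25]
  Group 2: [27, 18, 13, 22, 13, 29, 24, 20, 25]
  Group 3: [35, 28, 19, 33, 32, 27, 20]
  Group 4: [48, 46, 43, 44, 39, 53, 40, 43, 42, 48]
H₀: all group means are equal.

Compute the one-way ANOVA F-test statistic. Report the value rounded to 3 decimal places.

Group means [29.75, 21.22, 27.71, 44.60], grand mean 31.441
SSB = Σnᵢ(x̄ᵢ−x̄)² = 2791.498; SSW = ΣΣ(x−x̄ᵢ)² = 844.884
MSB = 2791.498/3 = 930.4994; MSW = 844.884/30 = 28.1628
F = MSB/MSW = 33.0400
df = (3, 30)

test statistic = 33.040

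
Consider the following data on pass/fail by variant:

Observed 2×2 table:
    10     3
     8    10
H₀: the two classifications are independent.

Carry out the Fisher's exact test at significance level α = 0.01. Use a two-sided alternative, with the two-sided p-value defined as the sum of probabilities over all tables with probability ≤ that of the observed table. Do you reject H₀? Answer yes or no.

reject H₀: no

Margins: r₁=13, r₂=18, c₁=18, c₂=13, n=31
p_obs = C(13,10)·C(18,8)/C(31,18); sum pmf over tables with pmf ≤ p_obs
p-value (two-sided) = 0.13919
At α=0.01: p ≥ α → fail to reject H₀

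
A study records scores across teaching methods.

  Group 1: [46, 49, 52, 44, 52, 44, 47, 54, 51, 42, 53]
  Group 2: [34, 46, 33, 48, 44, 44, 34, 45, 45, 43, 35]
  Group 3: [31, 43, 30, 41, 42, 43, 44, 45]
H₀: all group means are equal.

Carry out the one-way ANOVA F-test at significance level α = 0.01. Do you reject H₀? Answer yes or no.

Group means [48.55, 41.00, 39.88], grand mean 43.467
SSB = Σnᵢ(x̄ᵢ−x̄)² = 453.864; SSW = ΣΣ(x−x̄ᵢ)² = 743.602
MSB = 453.864/2 = 226.9322; MSW = 743.602/27 = 27.5408
F = MSB/MSW = 8.2398
df = (2, 27)
p-value (upper-tail) = 0.00161
At α=0.01: p < α → reject H₀

reject H₀: yes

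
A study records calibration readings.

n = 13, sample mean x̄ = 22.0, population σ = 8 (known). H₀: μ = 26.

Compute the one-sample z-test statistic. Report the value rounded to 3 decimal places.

SE = σ/√n = 8/√13 = 2.2188
z = (x̄−μ₀)/SE = (22.0−26)/2.2188 = -1.8028

test statistic = -1.803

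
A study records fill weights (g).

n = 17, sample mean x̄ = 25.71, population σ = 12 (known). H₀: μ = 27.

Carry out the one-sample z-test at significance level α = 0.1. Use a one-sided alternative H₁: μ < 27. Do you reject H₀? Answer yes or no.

SE = σ/√n = 12/√17 = 2.9104
z = (x̄−μ₀)/SE = (25.71−27)/2.9104 = -0.4432
p-value (one-sided, H₁ less) = 0.32880
At α=0.1: p ≥ α → fail to reject H₀

reject H₀: no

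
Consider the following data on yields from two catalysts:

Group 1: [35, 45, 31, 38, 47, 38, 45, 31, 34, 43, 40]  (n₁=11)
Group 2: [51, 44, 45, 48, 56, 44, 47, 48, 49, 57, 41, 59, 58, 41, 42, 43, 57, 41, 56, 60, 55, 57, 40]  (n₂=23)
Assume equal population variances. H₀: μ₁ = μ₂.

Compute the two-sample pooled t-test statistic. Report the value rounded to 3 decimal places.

x̄₁=38.818, s₁=5.689, n₁=11
x̄₂=49.522, s₂=6.927, n₂=23
s_p² = [10·5.689² + 22·6.927²]/32 = 43.1055
SE = √(s_p²·(1/11+1/23)) = 2.4068
t = (38.818−49.522)/2.4068 = -4.4472
df = 32

test statistic = -4.447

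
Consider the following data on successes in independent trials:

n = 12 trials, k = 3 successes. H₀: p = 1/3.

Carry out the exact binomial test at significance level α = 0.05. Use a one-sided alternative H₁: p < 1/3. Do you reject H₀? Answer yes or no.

reject H₀: no

Exact binomial: n=12, k=3, p₀=1/3=0.3333
P(X≤3) from Σ C(n,i)·p₀^i·(1−p₀)^(n−i)
p-value (one-sided, H₁ less) = 0.39307
At α=0.05: p ≥ α → fail to reject H₀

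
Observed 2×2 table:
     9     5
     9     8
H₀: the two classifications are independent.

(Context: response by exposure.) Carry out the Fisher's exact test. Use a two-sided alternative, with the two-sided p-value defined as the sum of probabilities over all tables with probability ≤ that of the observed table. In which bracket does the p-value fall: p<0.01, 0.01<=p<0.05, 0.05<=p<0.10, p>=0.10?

p-value bracket: p>=0.10

Margins: r₁=14, r₂=17, c₁=18, c₂=13, n=31
p_obs = C(14,9)·C(17,9)/C(31,18); sum pmf over tables with pmf ≤ p_obs
p-value (two-sided) = 0.71684
→ bracket: p>=0.10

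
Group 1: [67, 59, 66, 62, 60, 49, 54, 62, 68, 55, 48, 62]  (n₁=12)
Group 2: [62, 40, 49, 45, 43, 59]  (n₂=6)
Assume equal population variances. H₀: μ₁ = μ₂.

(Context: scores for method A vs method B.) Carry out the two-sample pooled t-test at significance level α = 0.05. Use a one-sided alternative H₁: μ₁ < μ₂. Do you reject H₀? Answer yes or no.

x̄₁=59.333, s₁=6.624, n₁=12
x̄₂=49.667, s₂=8.937, n₂=6
s_p² = [11·6.624² + 5·8.937²]/16 = 55.1250
SE = √(s_p²·(1/12+1/6)) = 3.7123
t = (59.333−49.667)/3.7123 = 2.6039
df = 16
p-value (one-sided, H₁ less) = 0.99041
At α=0.05: p ≥ α → fail to reject H₀

reject H₀: no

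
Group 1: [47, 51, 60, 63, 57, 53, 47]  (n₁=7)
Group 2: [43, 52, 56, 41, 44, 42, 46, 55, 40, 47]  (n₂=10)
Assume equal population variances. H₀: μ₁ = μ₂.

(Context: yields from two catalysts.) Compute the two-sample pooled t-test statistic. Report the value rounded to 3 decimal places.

x̄₁=54.000, s₁=6.245, n₁=7
x̄₂=46.600, s₂=5.816, n₂=10
s_p² = [6·6.245² + 9·5.816²]/15 = 35.8933
SE = √(s_p²·(1/7+1/10)) = 2.9524
t = (54.000−46.600)/2.9524 = 2.5064
df = 15

test statistic = 2.506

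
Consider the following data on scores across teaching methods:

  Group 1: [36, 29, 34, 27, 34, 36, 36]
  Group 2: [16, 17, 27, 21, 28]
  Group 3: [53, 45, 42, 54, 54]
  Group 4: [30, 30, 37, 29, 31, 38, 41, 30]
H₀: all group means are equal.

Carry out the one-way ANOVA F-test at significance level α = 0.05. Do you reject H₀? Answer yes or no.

Group means [33.14, 21.80, 49.60, 33.25], grand mean 34.200
SSB = Σnᵢ(x̄ᵢ−x̄)² = 1969.643; SSW = ΣΣ(x−x̄ᵢ)² = 484.357
MSB = 1969.643/3 = 656.5476; MSW = 484.357/21 = 23.0646
F = MSB/MSW = 28.4656
df = (3, 21)
p-value (upper-tail) = 0.00000
At α=0.05: p < α → reject H₀

reject H₀: yes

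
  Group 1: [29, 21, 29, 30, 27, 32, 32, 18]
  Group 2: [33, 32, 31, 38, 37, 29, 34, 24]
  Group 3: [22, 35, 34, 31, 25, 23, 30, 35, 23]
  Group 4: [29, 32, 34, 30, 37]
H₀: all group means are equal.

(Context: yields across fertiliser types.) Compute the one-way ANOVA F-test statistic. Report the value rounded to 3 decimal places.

Group means [27.25, 32.25, 28.67, 32.40], grand mean 29.867
SSB = Σnᵢ(x̄ᵢ−x̄)² = 145.267; SSW = ΣΣ(x−x̄ᵢ)² = 602.200
MSB = 145.267/3 = 48.4222; MSW = 602.200/26 = 23.1615
F = MSB/MSW = 2.0906
df = (3, 26)

test statistic = 2.091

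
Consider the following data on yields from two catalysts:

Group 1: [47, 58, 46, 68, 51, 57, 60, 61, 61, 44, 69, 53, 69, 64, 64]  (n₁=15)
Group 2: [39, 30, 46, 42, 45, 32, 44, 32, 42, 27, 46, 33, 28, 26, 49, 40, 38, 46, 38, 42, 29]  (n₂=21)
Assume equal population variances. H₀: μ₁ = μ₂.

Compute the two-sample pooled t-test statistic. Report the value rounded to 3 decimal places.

test statistic = 7.782

x̄₁=58.133, s₁=8.331, n₁=15
x̄₂=37.810, s₂=7.271, n₂=21
s_p² = [14·8.331² + 20·7.271²]/34 = 59.6756
SE = √(s_p²·(1/15+1/21)) = 2.6115
t = (58.133−37.810)/2.6115 = 7.7823
df = 34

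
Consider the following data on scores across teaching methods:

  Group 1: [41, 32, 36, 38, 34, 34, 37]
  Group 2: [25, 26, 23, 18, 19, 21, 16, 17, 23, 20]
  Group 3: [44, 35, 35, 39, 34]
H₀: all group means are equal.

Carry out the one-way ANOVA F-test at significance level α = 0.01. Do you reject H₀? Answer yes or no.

reject H₀: yes

Group means [36.00, 20.80, 37.40], grand mean 29.409
SSB = Σnᵢ(x̄ᵢ−x̄)² = 1364.518; SSW = ΣΣ(x−x̄ᵢ)² = 226.800
MSB = 1364.518/2 = 682.2591; MSW = 226.800/19 = 11.9368
F = MSB/MSW = 57.1557
df = (2, 19)
p-value (upper-tail) = 0.00000
At α=0.01: p < α → reject H₀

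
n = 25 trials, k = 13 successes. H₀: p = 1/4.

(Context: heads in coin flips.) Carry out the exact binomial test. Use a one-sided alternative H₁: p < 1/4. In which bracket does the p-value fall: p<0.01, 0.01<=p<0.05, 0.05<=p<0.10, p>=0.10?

Exact binomial: n=25, k=13, p₀=1/4=0.2500
P(X≤13) from Σ C(n,i)·p₀^i·(1−p₀)^(n−i)
p-value (one-sided, H₁ less) = 0.99908
→ bracket: p>=0.10

p-value bracket: p>=0.10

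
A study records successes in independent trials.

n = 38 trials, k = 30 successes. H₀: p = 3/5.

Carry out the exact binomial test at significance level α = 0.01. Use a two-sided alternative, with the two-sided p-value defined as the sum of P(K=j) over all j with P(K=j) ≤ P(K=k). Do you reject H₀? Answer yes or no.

Exact binomial: n=38, k=30, p₀=3/5=0.6000
P(X=j) = C(n,j)·p₀^j·(1−p₀)^(n−j); p = Σ P(X=j) over j with P(X=j) ≤ P(X=30)
p-value (two-sided) = 0.01946
At α=0.01: p ≥ α → fail to reject H₀

reject H₀: no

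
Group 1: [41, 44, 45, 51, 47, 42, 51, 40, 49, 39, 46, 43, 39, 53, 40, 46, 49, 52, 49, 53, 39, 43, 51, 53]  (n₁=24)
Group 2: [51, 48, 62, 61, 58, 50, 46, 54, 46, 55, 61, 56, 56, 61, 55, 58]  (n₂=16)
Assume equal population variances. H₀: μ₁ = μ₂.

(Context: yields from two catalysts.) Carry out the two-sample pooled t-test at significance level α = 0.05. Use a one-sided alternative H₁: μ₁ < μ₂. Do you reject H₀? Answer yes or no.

reject H₀: yes

x̄₁=46.042, s₁=4.974, n₁=24
x̄₂=54.875, s₂=5.353, n₂=16
s_p² = [23·4.974² + 15·5.353²]/38 = 26.2818
SE = √(s_p²·(1/24+1/16)) = 1.6546
t = (46.042−54.875)/1.6546 = -5.3387
df = 38
p-value (one-sided, H₁ less) = 0.00000
At α=0.05: p < α → reject H₀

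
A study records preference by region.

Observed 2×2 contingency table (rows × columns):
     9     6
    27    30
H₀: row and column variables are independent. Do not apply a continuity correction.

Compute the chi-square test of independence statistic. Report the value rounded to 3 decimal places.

test statistic = 0.758

Row totals [15, 57], col totals [36, 36], n=72
χ² = (9−7.50)²/7.50 + (6−7.50)²/7.50 + (27−28.50)²/28.50 + (30−28.50)²/28.50 = 0.7579
df = 1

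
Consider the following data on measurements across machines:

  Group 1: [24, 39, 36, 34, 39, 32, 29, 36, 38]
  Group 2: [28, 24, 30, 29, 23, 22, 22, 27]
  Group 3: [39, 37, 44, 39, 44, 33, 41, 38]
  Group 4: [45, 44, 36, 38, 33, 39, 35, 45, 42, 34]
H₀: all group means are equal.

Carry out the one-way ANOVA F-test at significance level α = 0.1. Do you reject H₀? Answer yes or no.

Group means [34.11, 25.62, 39.38, 39.10], grand mean 34.800
SSB = Σnᵢ(x̄ᵢ−x̄)² = 1030.061; SSW = ΣΣ(x−x̄ᵢ)² = 563.539
MSB = 1030.061/3 = 343.3537; MSW = 563.539/31 = 18.1787
F = MSB/MSW = 18.8877
df = (3, 31)
p-value (upper-tail) = 0.00000
At α=0.1: p < α → reject H₀

reject H₀: yes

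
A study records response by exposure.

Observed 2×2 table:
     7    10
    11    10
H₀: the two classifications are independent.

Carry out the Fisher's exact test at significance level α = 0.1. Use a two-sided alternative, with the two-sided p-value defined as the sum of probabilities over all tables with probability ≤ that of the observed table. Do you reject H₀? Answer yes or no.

Margins: r₁=17, r₂=21, c₁=18, c₂=20, n=38
p_obs = C(17,7)·C(21,11)/C(38,18); sum pmf over tables with pmf ≤ p_obs
p-value (two-sided) = 0.53184
At α=0.1: p ≥ α → fail to reject H₀

reject H₀: no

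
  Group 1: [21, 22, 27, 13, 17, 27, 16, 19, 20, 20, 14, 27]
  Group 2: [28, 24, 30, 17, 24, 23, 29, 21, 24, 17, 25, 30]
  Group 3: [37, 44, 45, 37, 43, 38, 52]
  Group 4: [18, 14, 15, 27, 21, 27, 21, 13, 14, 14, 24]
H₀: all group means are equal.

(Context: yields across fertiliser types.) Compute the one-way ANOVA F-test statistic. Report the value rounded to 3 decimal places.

test statistic = 36.923

Group means [20.25, 24.33, 42.29, 18.91], grand mean 24.738
SSB = Σnᵢ(x̄ᵢ−x̄)² = 2772.865; SSW = ΣΣ(x−x̄ᵢ)² = 951.254
MSB = 2772.865/3 = 924.2882; MSW = 951.254/38 = 25.0330
F = MSB/MSW = 36.9228
df = (3, 38)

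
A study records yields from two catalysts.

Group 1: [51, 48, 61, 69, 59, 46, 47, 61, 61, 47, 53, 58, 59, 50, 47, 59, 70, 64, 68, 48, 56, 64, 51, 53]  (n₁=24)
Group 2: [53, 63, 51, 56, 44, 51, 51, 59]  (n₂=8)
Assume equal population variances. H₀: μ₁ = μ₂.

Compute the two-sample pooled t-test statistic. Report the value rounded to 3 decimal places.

x̄₁=56.250, s₁=7.566, n₁=24
x̄₂=53.500, s₂=5.806, n₂=8
s_p² = [23·7.566² + 7·5.806²]/30 = 51.7500
SE = √(s_p²·(1/24+1/8)) = 2.9368
t = (56.250−53.500)/2.9368 = 0.9364
df = 30

test statistic = 0.936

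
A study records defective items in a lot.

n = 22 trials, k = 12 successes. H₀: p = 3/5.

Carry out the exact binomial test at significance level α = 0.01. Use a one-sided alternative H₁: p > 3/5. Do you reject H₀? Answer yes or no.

Exact binomial: n=22, k=12, p₀=3/5=0.6000
P(X≥12) from Σ C(n,i)·p₀^i·(1−p₀)^(n−i)
p-value (one-sided, H₁ greater) = 0.77195
At α=0.01: p ≥ α → fail to reject H₀

reject H₀: no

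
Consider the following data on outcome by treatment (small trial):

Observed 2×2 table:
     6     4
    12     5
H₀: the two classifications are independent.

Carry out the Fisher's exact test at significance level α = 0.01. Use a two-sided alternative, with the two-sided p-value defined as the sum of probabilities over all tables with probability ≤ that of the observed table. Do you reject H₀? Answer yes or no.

Margins: r₁=10, r₂=17, c₁=18, c₂=9, n=27
p_obs = C(10,6)·C(17,12)/C(27,18); sum pmf over tables with pmf ≤ p_obs
p-value (two-sided) = 0.68313
At α=0.01: p ≥ α → fail to reject H₀

reject H₀: no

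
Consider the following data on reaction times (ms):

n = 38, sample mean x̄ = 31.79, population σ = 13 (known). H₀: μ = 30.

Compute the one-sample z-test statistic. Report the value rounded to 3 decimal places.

SE = σ/√n = 13/√38 = 2.1089
z = (x̄−μ₀)/SE = (31.79−30)/2.1089 = 0.8488

test statistic = 0.849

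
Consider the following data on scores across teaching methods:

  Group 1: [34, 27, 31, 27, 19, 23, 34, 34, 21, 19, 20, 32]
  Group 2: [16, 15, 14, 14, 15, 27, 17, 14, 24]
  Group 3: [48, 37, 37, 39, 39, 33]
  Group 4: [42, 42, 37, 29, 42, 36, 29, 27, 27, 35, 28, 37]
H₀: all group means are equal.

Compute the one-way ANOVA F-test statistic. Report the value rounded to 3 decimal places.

Group means [26.75, 17.33, 38.83, 34.25], grand mean 28.744
SSB = Σnᵢ(x̄ᵢ−x̄)² = 2194.103; SSW = ΣΣ(x−x̄ᵢ)² = 1123.333
MSB = 2194.103/3 = 731.3675; MSW = 1123.333/35 = 32.0952
F = MSB/MSW = 22.7874
df = (3, 35)

test statistic = 22.787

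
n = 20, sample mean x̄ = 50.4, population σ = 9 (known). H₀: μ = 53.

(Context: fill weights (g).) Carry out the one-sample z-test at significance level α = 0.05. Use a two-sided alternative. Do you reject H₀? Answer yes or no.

SE = σ/√n = 9/√20 = 2.0125
z = (x̄−μ₀)/SE = (50.4−53)/2.0125 = -1.2920
p-value (two-sided) = 0.19637
At α=0.05: p ≥ α → fail to reject H₀

reject H₀: no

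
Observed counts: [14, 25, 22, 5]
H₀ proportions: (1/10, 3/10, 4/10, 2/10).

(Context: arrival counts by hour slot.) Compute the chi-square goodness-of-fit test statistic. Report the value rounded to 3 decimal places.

n = 66; E_i = n·p_i = [6.60, 19.80, 26.40, 13.20]
χ² = (14−6.60)²/6.60 + (25−19.80)²/19.80 + (22−26.40)²/26.40 + (5−13.20)²/13.20 = 15.4899
df = 3

test statistic = 15.490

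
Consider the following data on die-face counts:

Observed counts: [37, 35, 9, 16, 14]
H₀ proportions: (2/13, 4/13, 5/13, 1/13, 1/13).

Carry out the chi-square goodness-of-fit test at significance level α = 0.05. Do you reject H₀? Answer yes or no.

reject H₀: yes

n = 111; E_i = n·p_i = [17.08, 34.15, 42.69, 8.54, 8.54]
χ² = (37−17.08)²/17.08 + (35−34.15)²/34.15 + (9−42.69)²/42.69 + (16−8.54)²/8.54 + (14−8.54)²/8.54 = 59.8680
df = 4
p-value (upper-tail) = 0.00000
At α=0.05: p < α → reject H₀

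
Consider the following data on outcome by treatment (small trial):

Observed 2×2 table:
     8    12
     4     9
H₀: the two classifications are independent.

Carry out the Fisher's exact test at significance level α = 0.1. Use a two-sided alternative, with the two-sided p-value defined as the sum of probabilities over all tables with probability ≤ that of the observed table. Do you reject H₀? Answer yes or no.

Margins: r₁=20, r₂=13, c₁=12, c₂=21, n=33
p_obs = C(20,8)·C(13,4)/C(33,12); sum pmf over tables with pmf ≤ p_obs
p-value (two-sided) = 0.71882
At α=0.1: p ≥ α → fail to reject H₀

reject H₀: no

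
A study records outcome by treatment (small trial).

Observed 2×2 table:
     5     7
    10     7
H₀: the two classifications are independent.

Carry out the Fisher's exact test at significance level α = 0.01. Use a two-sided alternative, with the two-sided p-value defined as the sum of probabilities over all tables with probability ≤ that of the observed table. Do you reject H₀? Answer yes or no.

reject H₀: no

Margins: r₁=12, r₂=17, c₁=15, c₂=14, n=29
p_obs = C(12,5)·C(17,10)/C(29,15); sum pmf over tables with pmf ≤ p_obs
p-value (two-sided) = 0.46214
At α=0.01: p ≥ α → fail to reject H₀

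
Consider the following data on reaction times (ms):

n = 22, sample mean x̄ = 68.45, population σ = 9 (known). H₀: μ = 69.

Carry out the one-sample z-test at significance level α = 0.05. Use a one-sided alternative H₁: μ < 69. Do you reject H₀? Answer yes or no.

reject H₀: no

SE = σ/√n = 9/√22 = 1.9188
z = (x̄−μ₀)/SE = (68.45−69)/1.9188 = -0.2866
p-value (one-sided, H₁ less) = 0.38720
At α=0.05: p ≥ α → fail to reject H₀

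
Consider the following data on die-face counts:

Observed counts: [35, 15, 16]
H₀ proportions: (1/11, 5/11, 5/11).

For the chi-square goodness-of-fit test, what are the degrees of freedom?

df = k − 1 = 3 − 1 = 2

degrees of freedom = 2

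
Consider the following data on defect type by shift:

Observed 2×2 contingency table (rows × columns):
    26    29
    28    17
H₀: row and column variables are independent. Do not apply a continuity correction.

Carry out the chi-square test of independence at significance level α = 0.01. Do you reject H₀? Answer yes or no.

Row totals [55, 45], col totals [54, 46], n=100
χ² = (26−29.70)²/29.70 + (29−25.30)²/25.30 + (28−24.30)²/24.30 + (17−20.70)²/20.70 = 2.2268
df = 1
p-value (upper-tail) = 0.13564
At α=0.01: p ≥ α → fail to reject H₀

reject H₀: no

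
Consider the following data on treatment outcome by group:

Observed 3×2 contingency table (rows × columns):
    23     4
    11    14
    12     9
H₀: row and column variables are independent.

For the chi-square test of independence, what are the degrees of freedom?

degrees of freedom = 2

df = (r−1)(c−1) = (3−1)·(2−1) = 2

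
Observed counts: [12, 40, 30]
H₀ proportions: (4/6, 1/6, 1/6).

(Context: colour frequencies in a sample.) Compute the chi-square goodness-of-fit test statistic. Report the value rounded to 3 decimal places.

test statistic = 103.561

n = 82; E_i = n·p_i = [54.67, 13.67, 13.67]
χ² = (12−54.67)²/54.67 + (40−13.67)²/13.67 + (30−13.67)²/13.67 = 103.5610
df = 2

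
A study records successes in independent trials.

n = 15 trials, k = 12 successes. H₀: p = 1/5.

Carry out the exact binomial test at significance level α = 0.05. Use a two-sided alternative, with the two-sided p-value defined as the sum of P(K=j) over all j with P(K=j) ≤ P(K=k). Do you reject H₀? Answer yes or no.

reject H₀: yes

Exact binomial: n=15, k=12, p₀=1/5=0.2000
P(X=j) = C(n,j)·p₀^j·(1−p₀)^(n−j); p = Σ P(X=j) over j with P(X=j) ≤ P(X=12)
p-value (two-sided) = 0.00000
At α=0.05: p < α → reject H₀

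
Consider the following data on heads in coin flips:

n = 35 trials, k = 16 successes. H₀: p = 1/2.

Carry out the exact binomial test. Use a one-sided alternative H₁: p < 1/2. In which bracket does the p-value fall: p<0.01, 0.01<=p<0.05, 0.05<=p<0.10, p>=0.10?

Exact binomial: n=35, k=16, p₀=1/2=0.5000
P(X≤16) from Σ C(n,i)·p₀^i·(1−p₀)^(n−i)
p-value (one-sided, H₁ less) = 0.36794
→ bracket: p>=0.10

p-value bracket: p>=0.10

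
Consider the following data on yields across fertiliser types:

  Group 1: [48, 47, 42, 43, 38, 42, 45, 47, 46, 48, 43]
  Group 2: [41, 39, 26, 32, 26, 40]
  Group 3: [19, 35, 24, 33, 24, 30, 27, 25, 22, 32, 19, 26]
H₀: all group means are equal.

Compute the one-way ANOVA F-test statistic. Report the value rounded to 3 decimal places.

Group means [44.45, 34.00, 26.33], grand mean 34.793
SSB = Σnᵢ(x̄ᵢ−x̄)² = 1889.365; SSW = ΣΣ(x−x̄ᵢ)² = 645.394
MSB = 1889.365/2 = 944.6823; MSW = 645.394/26 = 24.8228
F = MSB/MSW = 38.0570
df = (2, 26)

test statistic = 38.057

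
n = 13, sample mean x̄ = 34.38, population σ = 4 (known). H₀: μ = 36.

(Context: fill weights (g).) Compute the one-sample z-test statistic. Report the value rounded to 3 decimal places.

SE = σ/√n = 4/√13 = 1.1094
z = (x̄−μ₀)/SE = (34.38−36)/1.1094 = -1.4602

test statistic = -1.460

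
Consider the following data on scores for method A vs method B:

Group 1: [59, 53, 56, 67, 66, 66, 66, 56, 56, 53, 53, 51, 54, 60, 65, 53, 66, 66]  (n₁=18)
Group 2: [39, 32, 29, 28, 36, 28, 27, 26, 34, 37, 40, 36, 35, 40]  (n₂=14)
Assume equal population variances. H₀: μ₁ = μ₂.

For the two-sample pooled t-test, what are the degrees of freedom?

df = n₁ + n₂ − 2 = 18 + 14 − 2 = 30

degrees of freedom = 30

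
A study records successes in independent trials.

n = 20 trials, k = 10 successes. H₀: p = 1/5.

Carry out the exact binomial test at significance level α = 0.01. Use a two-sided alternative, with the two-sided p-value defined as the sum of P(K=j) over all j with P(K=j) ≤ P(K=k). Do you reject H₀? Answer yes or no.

Exact binomial: n=20, k=10, p₀=1/5=0.2000
P(X=j) = C(n,j)·p₀^j·(1−p₀)^(n−j); p = Σ P(X=j) over j with P(X=j) ≤ P(X=10)
p-value (two-sided) = 0.00259
At α=0.01: p < α → reject H₀

reject H₀: yes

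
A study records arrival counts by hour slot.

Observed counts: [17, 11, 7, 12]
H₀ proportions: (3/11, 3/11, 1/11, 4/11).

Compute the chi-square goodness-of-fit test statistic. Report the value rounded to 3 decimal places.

n = 47; E_i = n·p_i = [12.82, 12.82, 4.27, 17.09]
χ² = (17−12.82)²/12.82 + (11−12.82)²/12.82 + (7−4.27)²/4.27 + (12−17.09)²/17.09 = 4.8794
df = 3

test statistic = 4.879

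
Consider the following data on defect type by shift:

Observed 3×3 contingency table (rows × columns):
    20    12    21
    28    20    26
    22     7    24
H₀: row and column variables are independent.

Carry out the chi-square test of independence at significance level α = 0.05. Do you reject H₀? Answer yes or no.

Row totals [53, 74, 53], col totals [70, 39, 71], n=180
χ² = (20−20.61)²/20.61 + (12−11.48)²/11.48 + (21−20.91)²/20.91 + (28−28.78)²/28.78 + (20−16.03)²/16.03 + (26−29.19)²/29.19 + (22−20.61)²/20.61 + (7−11.48)²/11.48 + (24−20.91)²/20.91 = 3.6946
df = 4
p-value (upper-tail) = 0.44892
At α=0.05: p ≥ α → fail to reject H₀

reject H₀: no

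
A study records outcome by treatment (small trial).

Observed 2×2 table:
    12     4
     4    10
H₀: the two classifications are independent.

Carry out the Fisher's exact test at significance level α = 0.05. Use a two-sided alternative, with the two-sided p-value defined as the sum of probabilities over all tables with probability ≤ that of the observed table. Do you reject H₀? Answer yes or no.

Margins: r₁=16, r₂=14, c₁=16, c₂=14, n=30
p_obs = C(16,12)·C(14,4)/C(30,16); sum pmf over tables with pmf ≤ p_obs
p-value (two-sided) = 0.02613
At α=0.05: p < α → reject H₀

reject H₀: yes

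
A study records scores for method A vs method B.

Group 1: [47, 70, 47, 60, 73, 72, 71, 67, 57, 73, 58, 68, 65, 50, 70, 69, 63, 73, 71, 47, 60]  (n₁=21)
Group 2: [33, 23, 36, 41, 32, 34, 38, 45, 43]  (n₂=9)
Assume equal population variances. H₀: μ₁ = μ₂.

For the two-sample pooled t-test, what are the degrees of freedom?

df = n₁ + n₂ − 2 = 21 + 9 − 2 = 28

degrees of freedom = 28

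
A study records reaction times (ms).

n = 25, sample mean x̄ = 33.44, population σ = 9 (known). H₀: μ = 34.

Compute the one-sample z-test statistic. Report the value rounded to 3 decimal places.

SE = σ/√n = 9/√25 = 1.8000
z = (x̄−μ₀)/SE = (33.44−34)/1.8000 = -0.3111

test statistic = -0.311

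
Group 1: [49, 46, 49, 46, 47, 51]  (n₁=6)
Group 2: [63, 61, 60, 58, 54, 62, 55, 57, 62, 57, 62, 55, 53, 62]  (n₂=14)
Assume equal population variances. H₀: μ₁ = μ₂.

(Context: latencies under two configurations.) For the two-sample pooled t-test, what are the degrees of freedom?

df = n₁ + n₂ − 2 = 6 + 14 − 2 = 18

degrees of freedom = 18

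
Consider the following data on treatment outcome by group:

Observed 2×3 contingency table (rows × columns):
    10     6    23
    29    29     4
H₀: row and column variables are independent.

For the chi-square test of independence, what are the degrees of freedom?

df = (r−1)(c−1) = (2−1)·(3−1) = 2

degrees of freedom = 2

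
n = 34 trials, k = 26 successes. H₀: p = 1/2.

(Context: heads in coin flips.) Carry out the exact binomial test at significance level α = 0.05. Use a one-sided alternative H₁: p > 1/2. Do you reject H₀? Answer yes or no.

Exact binomial: n=34, k=26, p₀=1/2=0.5000
P(X≥26) from Σ C(n,i)·p₀^i·(1−p₀)^(n−i)
p-value (one-sided, H₁ greater) = 0.00147
At α=0.05: p < α → reject H₀

reject H₀: yes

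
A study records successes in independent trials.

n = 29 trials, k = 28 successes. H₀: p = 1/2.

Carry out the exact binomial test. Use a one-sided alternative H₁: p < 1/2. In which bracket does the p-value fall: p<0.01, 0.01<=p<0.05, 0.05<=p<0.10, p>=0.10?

Exact binomial: n=29, k=28, p₀=1/2=0.5000
P(X≤28) from Σ C(n,i)·p₀^i·(1−p₀)^(n−i)
p-value (one-sided, H₁ less) = 1.00000
→ bracket: p>=0.10

p-value bracket: p>=0.10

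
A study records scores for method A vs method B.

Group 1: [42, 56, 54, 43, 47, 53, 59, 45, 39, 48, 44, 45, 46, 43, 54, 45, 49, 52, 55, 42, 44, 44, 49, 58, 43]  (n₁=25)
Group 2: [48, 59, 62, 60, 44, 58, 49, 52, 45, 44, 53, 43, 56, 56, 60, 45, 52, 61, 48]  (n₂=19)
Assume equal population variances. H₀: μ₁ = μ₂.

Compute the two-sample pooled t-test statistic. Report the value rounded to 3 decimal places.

x̄₁=47.960, s₁=5.616, n₁=25
x̄₂=52.368, s₂=6.551, n₂=19
s_p² = [24·5.616² + 18·6.551²]/42 = 36.4138
SE = √(s_p²·(1/25+1/19)) = 1.8366
t = (47.960−52.368)/1.8366 = -2.4003
df = 42

test statistic = -2.400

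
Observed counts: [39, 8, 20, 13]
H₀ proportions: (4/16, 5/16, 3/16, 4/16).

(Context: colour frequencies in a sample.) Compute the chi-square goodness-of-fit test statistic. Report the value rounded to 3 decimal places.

test statistic = 33.727

n = 80; E_i = n·p_i = [20.00, 25.00, 15.00, 20.00]
χ² = (39−20.00)²/20.00 + (8−25.00)²/25.00 + (20−15.00)²/15.00 + (13−20.00)²/20.00 = 33.7267
df = 3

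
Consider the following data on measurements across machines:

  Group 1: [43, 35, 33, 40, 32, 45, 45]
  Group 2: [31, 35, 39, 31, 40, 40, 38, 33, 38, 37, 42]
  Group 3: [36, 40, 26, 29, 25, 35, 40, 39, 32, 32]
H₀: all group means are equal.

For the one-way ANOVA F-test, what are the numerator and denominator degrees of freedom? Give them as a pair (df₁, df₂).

degrees of freedom = [2, 25]

k = 3 groups, N = 28 total
df = (k−1, N−k) = (3−1, 28−3) = (2, 25)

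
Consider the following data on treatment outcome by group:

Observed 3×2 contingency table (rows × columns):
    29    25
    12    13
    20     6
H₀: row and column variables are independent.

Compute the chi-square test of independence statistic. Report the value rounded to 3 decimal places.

Row totals [54, 25, 26], col totals [61, 44], n=105
χ² = (29−31.37)²/31.37 + (25−22.63)²/22.63 + (12−14.52)²/14.52 + (13−10.48)²/10.48 + (20−15.10)²/15.10 + (6−10.90)²/10.90 = 5.2603
df = 2

test statistic = 5.260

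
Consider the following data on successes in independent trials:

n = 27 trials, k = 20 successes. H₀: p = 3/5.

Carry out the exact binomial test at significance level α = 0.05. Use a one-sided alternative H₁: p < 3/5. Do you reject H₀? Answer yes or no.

reject H₀: no

Exact binomial: n=27, k=20, p₀=3/5=0.6000
P(X≤20) from Σ C(n,i)·p₀^i·(1−p₀)^(n−i)
p-value (one-sided, H₁ less) = 0.95791
At α=0.05: p ≥ α → fail to reject H₀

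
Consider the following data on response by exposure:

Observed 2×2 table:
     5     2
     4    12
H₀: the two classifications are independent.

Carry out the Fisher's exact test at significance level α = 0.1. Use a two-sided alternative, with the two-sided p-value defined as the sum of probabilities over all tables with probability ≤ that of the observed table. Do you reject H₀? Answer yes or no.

Margins: r₁=7, r₂=16, c₁=9, c₂=14, n=23
p_obs = C(7,5)·C(16,4)/C(23,9); sum pmf over tables with pmf ≤ p_obs
p-value (two-sided) = 0.06571
At α=0.1: p < α → reject H₀

reject H₀: yes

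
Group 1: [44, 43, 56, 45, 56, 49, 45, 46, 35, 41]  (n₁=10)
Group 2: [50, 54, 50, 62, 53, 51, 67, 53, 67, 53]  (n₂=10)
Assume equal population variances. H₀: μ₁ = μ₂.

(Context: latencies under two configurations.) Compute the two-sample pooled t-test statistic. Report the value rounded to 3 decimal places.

test statistic = -3.406

x̄₁=46.000, s₁=6.412, n₁=10
x̄₂=56.000, s₂=6.716, n₂=10
s_p² = [9·6.412² + 9·6.716²]/18 = 43.1111
SE = √(s_p²·(1/10+1/10)) = 2.9364
t = (46.000−56.000)/2.9364 = -3.4056
df = 18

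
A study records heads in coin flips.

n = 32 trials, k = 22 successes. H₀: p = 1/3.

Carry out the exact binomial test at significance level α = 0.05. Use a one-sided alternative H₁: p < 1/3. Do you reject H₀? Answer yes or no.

Exact binomial: n=32, k=22, p₀=1/3=0.3333
P(X≤22) from Σ C(n,i)·p₀^i·(1−p₀)^(n−i)
p-value (one-sided, H₁ less) = 0.99999
At α=0.05: p ≥ α → fail to reject H₀

reject H₀: no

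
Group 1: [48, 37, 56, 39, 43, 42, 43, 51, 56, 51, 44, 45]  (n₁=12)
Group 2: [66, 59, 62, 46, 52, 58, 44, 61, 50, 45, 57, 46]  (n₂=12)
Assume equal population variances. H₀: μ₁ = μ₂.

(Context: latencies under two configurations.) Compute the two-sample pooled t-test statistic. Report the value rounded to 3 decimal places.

x̄₁=46.250, s₁=6.196, n₁=12
x̄₂=53.833, s₂=7.602, n₂=12
s_p² = [11·6.196² + 11·7.602²]/22 = 48.0871
SE = √(s_p²·(1/12+1/12)) = 2.8310
t = (46.250−53.833)/2.8310 = -2.6787
df = 22

test statistic = -2.679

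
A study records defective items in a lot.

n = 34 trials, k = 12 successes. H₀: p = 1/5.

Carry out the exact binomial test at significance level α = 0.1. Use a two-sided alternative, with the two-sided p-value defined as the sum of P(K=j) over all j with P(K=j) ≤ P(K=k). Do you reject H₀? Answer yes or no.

Exact binomial: n=34, k=12, p₀=1/5=0.2000
P(X=j) = C(n,j)·p₀^j·(1−p₀)^(n−j); p = Σ P(X=j) over j with P(X=j) ≤ P(X=12)
p-value (two-sided) = 0.03226
At α=0.1: p < α → reject H₀

reject H₀: yes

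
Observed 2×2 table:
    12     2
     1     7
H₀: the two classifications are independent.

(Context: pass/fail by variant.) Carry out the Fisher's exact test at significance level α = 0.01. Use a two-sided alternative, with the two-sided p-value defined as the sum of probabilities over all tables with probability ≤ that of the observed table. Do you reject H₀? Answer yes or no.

reject H₀: yes

Margins: r₁=14, r₂=8, c₁=13, c₂=9, n=22
p_obs = C(14,12)·C(8,1)/C(22,13); sum pmf over tables with pmf ≤ p_obs
p-value (two-sided) = 0.00149
At α=0.01: p < α → reject H₀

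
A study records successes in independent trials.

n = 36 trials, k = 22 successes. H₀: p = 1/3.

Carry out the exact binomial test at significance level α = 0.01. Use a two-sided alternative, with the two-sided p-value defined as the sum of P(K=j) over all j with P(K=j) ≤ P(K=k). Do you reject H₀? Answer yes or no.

Exact binomial: n=36, k=22, p₀=1/3=0.3333
P(X=j) = C(n,j)·p₀^j·(1−p₀)^(n−j); p = Σ P(X=j) over j with P(X=j) ≤ P(X=22)
p-value (two-sided) = 0.00107
At α=0.01: p < α → reject H₀

reject H₀: yes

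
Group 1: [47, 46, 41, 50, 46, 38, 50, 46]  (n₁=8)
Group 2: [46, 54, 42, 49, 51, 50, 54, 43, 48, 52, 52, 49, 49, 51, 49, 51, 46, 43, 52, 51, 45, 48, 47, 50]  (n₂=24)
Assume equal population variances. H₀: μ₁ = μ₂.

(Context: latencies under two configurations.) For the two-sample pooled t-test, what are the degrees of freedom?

degrees of freedom = 30

df = n₁ + n₂ − 2 = 8 + 24 − 2 = 30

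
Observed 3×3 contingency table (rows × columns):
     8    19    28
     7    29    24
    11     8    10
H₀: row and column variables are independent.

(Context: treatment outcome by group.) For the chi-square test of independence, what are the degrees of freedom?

degrees of freedom = 4

df = (r−1)(c−1) = (3−1)·(3−1) = 4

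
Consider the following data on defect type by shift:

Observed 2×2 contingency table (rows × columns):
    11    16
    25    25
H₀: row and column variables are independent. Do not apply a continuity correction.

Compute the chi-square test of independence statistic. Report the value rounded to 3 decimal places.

test statistic = 0.604

Row totals [27, 50], col totals [36, 41], n=77
χ² = (11−12.62)²/12.62 + (16−14.38)²/14.38 + (25−23.38)²/23.38 + (25−26.62)²/26.62 = 0.6038
df = 1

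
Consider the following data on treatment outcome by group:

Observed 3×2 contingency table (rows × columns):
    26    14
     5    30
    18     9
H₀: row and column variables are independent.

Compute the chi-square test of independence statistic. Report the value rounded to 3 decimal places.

Row totals [40, 35, 27], col totals [49, 53], n=102
χ² = (26−19.22)²/19.22 + (14−20.78)²/20.78 + (5−16.81)²/16.81 + (30−18.19)²/18.19 + (18−12.97)²/12.97 + (9−14.03)²/14.03 = 24.3377
df = 2

test statistic = 24.338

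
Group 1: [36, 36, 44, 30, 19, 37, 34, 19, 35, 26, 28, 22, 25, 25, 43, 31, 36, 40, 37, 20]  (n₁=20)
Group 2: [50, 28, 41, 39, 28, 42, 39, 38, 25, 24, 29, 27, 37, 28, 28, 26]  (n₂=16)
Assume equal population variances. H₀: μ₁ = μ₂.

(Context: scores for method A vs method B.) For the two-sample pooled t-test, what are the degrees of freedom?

degrees of freedom = 34

df = n₁ + n₂ − 2 = 20 + 16 − 2 = 34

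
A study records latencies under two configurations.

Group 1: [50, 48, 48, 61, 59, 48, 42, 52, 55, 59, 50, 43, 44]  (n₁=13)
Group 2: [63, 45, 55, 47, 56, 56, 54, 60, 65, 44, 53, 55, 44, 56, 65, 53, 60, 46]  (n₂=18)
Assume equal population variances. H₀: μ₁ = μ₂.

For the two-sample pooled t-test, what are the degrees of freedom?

degrees of freedom = 29

df = n₁ + n₂ − 2 = 13 + 18 − 2 = 29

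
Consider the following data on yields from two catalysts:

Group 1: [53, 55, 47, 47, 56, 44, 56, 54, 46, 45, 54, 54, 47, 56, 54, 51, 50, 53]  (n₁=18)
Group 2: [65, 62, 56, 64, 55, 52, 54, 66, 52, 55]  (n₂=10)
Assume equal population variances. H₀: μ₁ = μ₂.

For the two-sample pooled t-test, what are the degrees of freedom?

df = n₁ + n₂ − 2 = 18 + 10 − 2 = 26

degrees of freedom = 26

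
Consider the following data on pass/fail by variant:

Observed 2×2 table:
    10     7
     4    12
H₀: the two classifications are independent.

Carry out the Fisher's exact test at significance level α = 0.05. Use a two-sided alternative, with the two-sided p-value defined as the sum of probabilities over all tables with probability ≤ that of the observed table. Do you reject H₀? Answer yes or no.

reject H₀: no

Margins: r₁=17, r₂=16, c₁=14, c₂=19, n=33
p_obs = C(17,10)·C(16,4)/C(33,14); sum pmf over tables with pmf ≤ p_obs
p-value (two-sided) = 0.07986
At α=0.05: p ≥ α → fail to reject H₀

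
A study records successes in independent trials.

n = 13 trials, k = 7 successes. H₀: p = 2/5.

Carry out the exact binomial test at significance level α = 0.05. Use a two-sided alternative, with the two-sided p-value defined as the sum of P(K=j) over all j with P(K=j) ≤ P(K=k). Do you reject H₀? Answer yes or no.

Exact binomial: n=13, k=7, p₀=2/5=0.4000
P(X=j) = C(n,j)·p₀^j·(1−p₀)^(n−j); p = Σ P(X=j) over j with P(X=j) ≤ P(X=7)
p-value (two-sided) = 0.39742
At α=0.05: p ≥ α → fail to reject H₀

reject H₀: no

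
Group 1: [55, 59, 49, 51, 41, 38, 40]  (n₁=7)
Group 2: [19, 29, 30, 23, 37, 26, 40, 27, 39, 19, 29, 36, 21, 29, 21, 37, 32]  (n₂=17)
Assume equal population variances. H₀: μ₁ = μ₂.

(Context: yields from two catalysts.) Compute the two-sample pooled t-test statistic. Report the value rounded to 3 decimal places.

x̄₁=47.571, s₁=8.080, n₁=7
x̄₂=29.059, s₂=7.004, n₂=17
s_p² = [6·8.080² + 16·7.004²]/22 = 53.4843
SE = √(s_p²·(1/7+1/17)) = 3.2843
t = (47.571−29.059)/3.2843 = 5.6367
df = 22

test statistic = 5.637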